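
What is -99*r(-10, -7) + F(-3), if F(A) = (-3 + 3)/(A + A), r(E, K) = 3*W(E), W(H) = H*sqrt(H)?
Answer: 2970*I*sqrt(10) ≈ 9392.0*I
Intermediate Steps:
W(H) = H**(3/2)
r(E, K) = 3*E**(3/2)
F(A) = 0 (F(A) = 0/((2*A)) = 0*(1/(2*A)) = 0)
-99*r(-10, -7) + F(-3) = -297*(-10)**(3/2) + 0 = -297*(-10*I*sqrt(10)) + 0 = -(-2970)*I*sqrt(10) + 0 = 2970*I*sqrt(10) + 0 = 2970*I*sqrt(10)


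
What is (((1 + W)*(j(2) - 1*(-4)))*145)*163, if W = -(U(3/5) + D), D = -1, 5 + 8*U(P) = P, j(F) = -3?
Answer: 241077/4 ≈ 60269.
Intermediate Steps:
U(P) = -5/8 + P/8
W = 31/20 (W = -((-5/8 + (3/5)/8) - 1) = -((-5/8 + (3*(1/5))/8) - 1) = -((-5/8 + (1/8)*(3/5)) - 1) = -((-5/8 + 3/40) - 1) = -(-11/20 - 1) = -1*(-31/20) = 31/20 ≈ 1.5500)
(((1 + W)*(j(2) - 1*(-4)))*145)*163 = (((1 + 31/20)*(-3 - 1*(-4)))*145)*163 = ((51*(-3 + 4)/20)*145)*163 = (((51/20)*1)*145)*163 = ((51/20)*145)*163 = (1479/4)*163 = 241077/4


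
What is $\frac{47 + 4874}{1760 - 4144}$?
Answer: $- \frac{4921}{2384} \approx -2.0642$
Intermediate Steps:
$\frac{47 + 4874}{1760 - 4144} = \frac{4921}{-2384} = 4921 \left(- \frac{1}{2384}\right) = - \frac{4921}{2384}$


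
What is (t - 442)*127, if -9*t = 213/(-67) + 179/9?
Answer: -305918870/5427 ≈ -56370.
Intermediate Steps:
t = -10076/5427 (t = -(213/(-67) + 179/9)/9 = -(213*(-1/67) + 179*(⅑))/9 = -(-213/67 + 179/9)/9 = -⅑*10076/603 = -10076/5427 ≈ -1.8566)
(t - 442)*127 = (-10076/5427 - 442)*127 = -2408810/5427*127 = -305918870/5427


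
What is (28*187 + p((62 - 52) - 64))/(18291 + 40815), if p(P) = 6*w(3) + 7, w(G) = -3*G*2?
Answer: 5135/59106 ≈ 0.086878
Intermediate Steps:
w(G) = -6*G
p(P) = -101 (p(P) = 6*(-6*3) + 7 = 6*(-18) + 7 = -108 + 7 = -101)
(28*187 + p((62 - 52) - 64))/(18291 + 40815) = (28*187 - 101)/(18291 + 40815) = (5236 - 101)/59106 = 5135*(1/59106) = 5135/59106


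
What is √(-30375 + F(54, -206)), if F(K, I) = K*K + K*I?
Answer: 3*I*√4287 ≈ 196.43*I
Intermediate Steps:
F(K, I) = K² + I*K
√(-30375 + F(54, -206)) = √(-30375 + 54*(-206 + 54)) = √(-30375 + 54*(-152)) = √(-30375 - 8208) = √(-38583) = 3*I*√4287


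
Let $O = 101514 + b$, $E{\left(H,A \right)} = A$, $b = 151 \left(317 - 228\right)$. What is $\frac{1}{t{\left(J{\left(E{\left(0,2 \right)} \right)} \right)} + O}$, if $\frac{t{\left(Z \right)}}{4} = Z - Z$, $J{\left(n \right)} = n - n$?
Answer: $\frac{1}{114953} \approx 8.6992 \cdot 10^{-6}$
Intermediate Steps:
$b = 13439$ ($b = 151 \cdot 89 = 13439$)
$J{\left(n \right)} = 0$
$O = 114953$ ($O = 101514 + 13439 = 114953$)
$t{\left(Z \right)} = 0$ ($t{\left(Z \right)} = 4 \left(Z - Z\right) = 4 \cdot 0 = 0$)
$\frac{1}{t{\left(J{\left(E{\left(0,2 \right)} \right)} \right)} + O} = \frac{1}{0 + 114953} = \frac{1}{114953}$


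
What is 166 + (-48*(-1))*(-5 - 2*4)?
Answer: -458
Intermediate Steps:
166 + (-48*(-1))*(-5 - 2*4) = 166 + 48*(-5 - 8) = 166 + 48*(-13) = 166 - 624 = -458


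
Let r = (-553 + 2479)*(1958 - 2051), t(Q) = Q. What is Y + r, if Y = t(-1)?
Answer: -179119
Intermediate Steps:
Y = -1
r = -179118 (r = 1926*(-93) = -179118)
Y + r = -1 - 179118 = -179119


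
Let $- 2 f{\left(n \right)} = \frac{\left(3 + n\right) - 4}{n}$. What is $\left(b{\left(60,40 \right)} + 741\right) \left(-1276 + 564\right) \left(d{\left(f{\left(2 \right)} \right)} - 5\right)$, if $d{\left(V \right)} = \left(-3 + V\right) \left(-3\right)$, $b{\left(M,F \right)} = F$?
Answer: $-2641342$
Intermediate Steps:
$f{\left(n \right)} = - \frac{-1 + n}{2 n}$ ($f{\left(n \right)} = - \frac{\left(\left(3 + n\right) - 4\right) \frac{1}{n}}{2} = - \frac{\left(-1 + n\right) \frac{1}{n}}{2} = - \frac{\frac{1}{n} \left(-1 + n\right)}{2} = - \frac{-1 + n}{2 n}$)
$d{\left(V \right)} = 9 - 3 V$
$\left(b{\left(60,40 \right)} + 741\right) \left(-1276 + 564\right) \left(d{\left(f{\left(2 \right)} \right)} - 5\right) = \left(40 + 741\right) \left(-1276 + 564\right) \left(\left(9 - 3 \frac{1 - 2}{2 \cdot 2}\right) - 5\right) = 781 \left(-712\right) \left(\left(9 - 3 \cdot \frac{1}{2} \cdot \frac{1}{2} \left(1 - 2\right)\right) - 5\right) = - 556072 \left(\left(9 - 3 \cdot \frac{1}{2} \cdot \frac{1}{2} \left(-1\right)\right) - 5\right) = - 556072 \left(\left(9 - - \frac{3}{4}\right) - 5\right) = - 556072 \left(\left(9 + \frac{3}{4}\right) - 5\right) = - 556072 \left(\frac{39}{4} - 5\right) = \left(-556072\right) \frac{19}{4} = -2641342$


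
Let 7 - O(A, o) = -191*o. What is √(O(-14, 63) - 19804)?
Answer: 2*I*√1941 ≈ 88.114*I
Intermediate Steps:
O(A, o) = 7 + 191*o (O(A, o) = 7 - (-191)*o = 7 + 191*o)
√(O(-14, 63) - 19804) = √((7 + 191*63) - 19804) = √((7 + 12033) - 19804) = √(12040 - 19804) = √(-7764) = 2*I*√1941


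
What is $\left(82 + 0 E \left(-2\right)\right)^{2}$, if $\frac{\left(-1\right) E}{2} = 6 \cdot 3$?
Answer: $6724$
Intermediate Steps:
$E = -36$ ($E = - 2 \cdot 6 \cdot 3 = \left(-2\right) 18 = -36$)
$\left(82 + 0 E \left(-2\right)\right)^{2} = \left(82 + 0 \left(-36\right) \left(-2\right)\right)^{2} = \left(82 + 0 \left(-2\right)\right)^{2} = \left(82 + 0\right)^{2} = 82^{2} = 6724$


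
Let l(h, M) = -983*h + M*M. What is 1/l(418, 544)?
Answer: -1/114958 ≈ -8.6988e-6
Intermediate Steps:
l(h, M) = M² - 983*h (l(h, M) = -983*h + M² = M² - 983*h)
1/l(418, 544) = 1/(544² - 983*418) = 1/(295936 - 410894) = 1/(-114958) = -1/114958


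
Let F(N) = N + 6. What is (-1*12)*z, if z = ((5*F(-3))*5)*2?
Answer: -1800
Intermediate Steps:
F(N) = 6 + N
z = 150 (z = ((5*(6 - 3))*5)*2 = ((5*3)*5)*2 = (15*5)*2 = 75*2 = 150)
(-1*12)*z = -1*12*150 = -12*150 = -1800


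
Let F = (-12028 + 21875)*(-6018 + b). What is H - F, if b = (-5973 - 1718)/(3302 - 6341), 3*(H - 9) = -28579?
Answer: 179984192141/3039 ≈ 5.9225e+7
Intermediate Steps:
H = -28552/3 (H = 9 + (⅓)*(-28579) = 9 - 28579/3 = -28552/3 ≈ -9517.3)
b = 7691/3039 (b = -7691/(-3039) = -7691*(-1/3039) = 7691/3039 ≈ 2.5308)
F = -180013115317/3039 (F = (-12028 + 21875)*(-6018 + 7691/3039) = 9847*(-18281011/3039) = -180013115317/3039 ≈ -5.9234e+7)
H - F = -28552/3 - 1*(-180013115317/3039) = -28552/3 + 180013115317/3039 = 179984192141/3039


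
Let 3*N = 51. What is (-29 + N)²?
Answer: 144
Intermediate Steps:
N = 17 (N = (⅓)*51 = 17)
(-29 + N)² = (-29 + 17)² = (-12)² = 144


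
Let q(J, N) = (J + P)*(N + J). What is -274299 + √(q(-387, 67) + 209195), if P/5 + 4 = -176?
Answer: -274299 + √621035 ≈ -2.7351e+5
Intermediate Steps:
P = -900 (P = -20 + 5*(-176) = -20 - 880 = -900)
q(J, N) = (-900 + J)*(J + N) (q(J, N) = (J - 900)*(N + J) = (-900 + J)*(J + N))
-274299 + √(q(-387, 67) + 209195) = -274299 + √(((-387)² - 900*(-387) - 900*67 - 387*67) + 209195) = -274299 + √((149769 + 348300 - 60300 - 25929) + 209195) = -274299 + √(411840 + 209195) = -274299 + √621035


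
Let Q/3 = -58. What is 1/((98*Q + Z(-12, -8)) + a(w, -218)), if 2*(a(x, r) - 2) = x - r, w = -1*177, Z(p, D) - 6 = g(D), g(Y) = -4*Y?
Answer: -2/33983 ≈ -5.8853e-5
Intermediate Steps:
Q = -174 (Q = 3*(-58) = -174)
Z(p, D) = 6 - 4*D
w = -177
a(x, r) = 2 + x/2 - r/2 (a(x, r) = 2 + (x - r)/2 = 2 + (x/2 - r/2) = 2 + x/2 - r/2)
1/((98*Q + Z(-12, -8)) + a(w, -218)) = 1/((98*(-174) + (6 - 4*(-8))) + (2 + (½)*(-177) - ½*(-218))) = 1/((-17052 + (6 + 32)) + (2 - 177/2 + 109)) = 1/((-17052 + 38) + 45/2) = 1/(-17014 + 45/2) = 1/(-33983/2) = -2/33983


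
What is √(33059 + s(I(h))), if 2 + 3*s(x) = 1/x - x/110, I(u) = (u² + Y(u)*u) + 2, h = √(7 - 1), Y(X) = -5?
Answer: √(-7200096420 + 4500059025*√6)/(165*√(-8 + 5*√6)) ≈ 181.82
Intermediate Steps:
h = √6 ≈ 2.4495
I(u) = 2 + u² - 5*u (I(u) = (u² - 5*u) + 2 = 2 + u² - 5*u)
s(x) = -⅔ - x/330 + 1/(3*x) (s(x) = -⅔ + (1/x - x/110)/3 = -⅔ + (-x/330 + 1/(3*x)) = -⅔ - x/330 + 1/(3*x))
√(33059 + s(I(h))) = √(33059 + (110 - (2 + (√6)² - 5*√6)*(220 + (2 + (√6)² - 5*√6)))/(330*(2 + (√6)² - 5*√6))) = √(33059 + (110 - (2 + 6 - 5*√6)*(220 + (2 + 6 - 5*√6)))/(330*(2 + 6 - 5*√6))) = √(33059 + (110 - (8 - 5*√6)*(220 + (8 - 5*√6)))/(330*(8 - 5*√6))) = √(33059 + (110 - (8 - 5*√6)*(228 - 5*√6))/(330*(8 - 5*√6)))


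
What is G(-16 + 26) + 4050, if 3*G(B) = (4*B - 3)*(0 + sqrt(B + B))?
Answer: 4050 + 74*sqrt(5)/3 ≈ 4105.2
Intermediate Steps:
G(B) = sqrt(2)*sqrt(B)*(-3 + 4*B)/3 (G(B) = ((4*B - 3)*(0 + sqrt(B + B)))/3 = ((-3 + 4*B)*(0 + sqrt(2*B)))/3 = ((-3 + 4*B)*(0 + sqrt(2)*sqrt(B)))/3 = ((-3 + 4*B)*(sqrt(2)*sqrt(B)))/3 = (sqrt(2)*sqrt(B)*(-3 + 4*B))/3 = sqrt(2)*sqrt(B)*(-3 + 4*B)/3)
G(-16 + 26) + 4050 = sqrt(2)*sqrt(-16 + 26)*(-3 + 4*(-16 + 26))/3 + 4050 = sqrt(2)*sqrt(10)*(-3 + 4*10)/3 + 4050 = sqrt(2)*sqrt(10)*(-3 + 40)/3 + 4050 = (1/3)*sqrt(2)*sqrt(10)*37 + 4050 = 74*sqrt(5)/3 + 4050 = 4050 + 74*sqrt(5)/3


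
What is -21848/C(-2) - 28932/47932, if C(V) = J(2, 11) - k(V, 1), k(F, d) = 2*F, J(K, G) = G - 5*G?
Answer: 32689408/59915 ≈ 545.60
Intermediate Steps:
J(K, G) = -4*G
C(V) = -44 - 2*V (C(V) = -4*11 - 2*V = -44 - 2*V)
-21848/C(-2) - 28932/47932 = -21848/(-44 - 2*(-2)) - 28932/47932 = -21848/(-44 + 4) - 28932*1/47932 = -21848/(-40) - 7233/11983 = -21848*(-1/40) - 7233/11983 = 2731/5 - 7233/11983 = 32689408/59915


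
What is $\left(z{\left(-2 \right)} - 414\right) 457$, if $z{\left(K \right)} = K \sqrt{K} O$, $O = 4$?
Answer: $-189198 - 3656 i \sqrt{2} \approx -1.892 \cdot 10^{5} - 5170.4 i$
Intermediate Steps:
$z{\left(K \right)} = 4 K^{\frac{3}{2}}$ ($z{\left(K \right)} = K \sqrt{K} 4 = K^{\frac{3}{2}} \cdot 4 = 4 K^{\frac{3}{2}}$)
$\left(z{\left(-2 \right)} - 414\right) 457 = \left(4 \left(-2\right)^{\frac{3}{2}} - 414\right) 457 = \left(4 \left(- 2 i \sqrt{2}\right) - 414\right) 457 = \left(- 8 i \sqrt{2} - 414\right) 457 = \left(-414 - 8 i \sqrt{2}\right) 457 = -189198 - 3656 i \sqrt{2}$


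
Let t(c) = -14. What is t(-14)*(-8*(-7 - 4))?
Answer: -1232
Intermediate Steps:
t(-14)*(-8*(-7 - 4)) = -(-112)*(-7 - 4) = -(-112)*(-11) = -14*88 = -1232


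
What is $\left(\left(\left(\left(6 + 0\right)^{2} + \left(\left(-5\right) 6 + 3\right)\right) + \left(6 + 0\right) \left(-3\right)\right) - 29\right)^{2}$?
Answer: $1444$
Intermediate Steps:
$\left(\left(\left(\left(6 + 0\right)^{2} + \left(\left(-5\right) 6 + 3\right)\right) + \left(6 + 0\right) \left(-3\right)\right) - 29\right)^{2} = \left(\left(\left(6^{2} + \left(-30 + 3\right)\right) + 6 \left(-3\right)\right) - 29\right)^{2} = \left(\left(\left(36 - 27\right) - 18\right) - 29\right)^{2} = \left(\left(9 - 18\right) - 29\right)^{2} = \left(-9 - 29\right)^{2} = \left(-38\right)^{2} = 1444$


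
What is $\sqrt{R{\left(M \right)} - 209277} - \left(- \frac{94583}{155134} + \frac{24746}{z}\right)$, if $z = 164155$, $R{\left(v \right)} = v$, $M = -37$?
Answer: $\frac{11687326401}{25466021770} + i \sqrt{209314} \approx 0.45894 + 457.51 i$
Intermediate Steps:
$\sqrt{R{\left(M \right)} - 209277} - \left(- \frac{94583}{155134} + \frac{24746}{z}\right) = \sqrt{-37 - 209277} - \left(- \frac{94583}{155134} + \frac{24746}{164155}\right) = \sqrt{-209314} - - \frac{11687326401}{25466021770} = i \sqrt{209314} + \left(\frac{94583}{155134} - \frac{24746}{164155}\right) = i \sqrt{209314} + \frac{11687326401}{25466021770} = \frac{11687326401}{25466021770} + i \sqrt{209314}$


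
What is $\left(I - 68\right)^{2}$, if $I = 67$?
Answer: $1$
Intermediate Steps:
$\left(I - 68\right)^{2} = \left(67 - 68\right)^{2} = \left(-1\right)^{2} = 1$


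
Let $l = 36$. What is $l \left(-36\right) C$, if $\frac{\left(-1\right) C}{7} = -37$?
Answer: $-335664$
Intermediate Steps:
$C = 259$ ($C = \left(-7\right) \left(-37\right) = 259$)
$l \left(-36\right) C = 36 \left(-36\right) 259 = \left(-1296\right) 259 = -335664$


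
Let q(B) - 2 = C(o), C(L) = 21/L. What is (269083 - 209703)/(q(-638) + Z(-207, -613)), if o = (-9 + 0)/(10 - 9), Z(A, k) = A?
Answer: -89070/311 ≈ -286.40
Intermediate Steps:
o = -9 (o = -9/1 = -9*1 = -9)
q(B) = -⅓ (q(B) = 2 + 21/(-9) = 2 + 21*(-⅑) = 2 - 7/3 = -⅓)
(269083 - 209703)/(q(-638) + Z(-207, -613)) = (269083 - 209703)/(-⅓ - 207) = 59380/(-622/3) = 59380*(-3/622) = -89070/311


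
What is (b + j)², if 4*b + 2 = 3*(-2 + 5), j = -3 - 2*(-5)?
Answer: 1225/16 ≈ 76.563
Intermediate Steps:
j = 7 (j = -3 + 10 = 7)
b = 7/4 (b = -½ + (3*(-2 + 5))/4 = -½ + (3*3)/4 = -½ + (¼)*9 = -½ + 9/4 = 7/4 ≈ 1.7500)
(b + j)² = (7/4 + 7)² = (35/4)² = 1225/16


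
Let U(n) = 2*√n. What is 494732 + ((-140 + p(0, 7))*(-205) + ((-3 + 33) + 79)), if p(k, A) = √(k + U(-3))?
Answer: 523541 - 205*3^(¼)*(1 + I) ≈ 5.2327e+5 - 269.8*I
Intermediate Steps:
p(k, A) = √(k + 2*I*√3) (p(k, A) = √(k + 2*√(-3)) = √(k + 2*(I*√3)) = √(k + 2*I*√3))
494732 + ((-140 + p(0, 7))*(-205) + ((-3 + 33) + 79)) = 494732 + ((-140 + √(0 + 2*I*√3))*(-205) + ((-3 + 33) + 79)) = 494732 + ((-140 + √(2*I*√3))*(-205) + (30 + 79)) = 494732 + ((-140 + √2*3^(¼)*√I)*(-205) + 109) = 494732 + ((28700 - 205*√2*3^(¼)*√I) + 109) = 494732 + (28809 - 205*√2*3^(¼)*√I) = 523541 - 205*√2*3^(¼)*√I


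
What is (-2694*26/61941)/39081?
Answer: -23348/806905407 ≈ -2.8935e-5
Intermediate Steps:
(-2694*26/61941)/39081 = -70044*1/61941*(1/39081) = -23348/20647*1/39081 = -23348/806905407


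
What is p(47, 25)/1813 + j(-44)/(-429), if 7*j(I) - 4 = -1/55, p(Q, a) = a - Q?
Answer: -191937/14259245 ≈ -0.013461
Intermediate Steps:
j(I) = 219/385 (j(I) = 4/7 + (-1/55)/7 = 4/7 + (-1*1/55)/7 = 4/7 + (⅐)*(-1/55) = 4/7 - 1/385 = 219/385)
p(47, 25)/1813 + j(-44)/(-429) = (25 - 1*47)/1813 + (219/385)/(-429) = (25 - 47)*(1/1813) + (219/385)*(-1/429) = -22*1/1813 - 73/55055 = -22/1813 - 73/55055 = -191937/14259245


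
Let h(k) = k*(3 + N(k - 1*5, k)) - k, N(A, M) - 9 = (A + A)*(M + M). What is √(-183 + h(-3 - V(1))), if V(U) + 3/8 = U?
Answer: I*√173114/16 ≈ 26.004*I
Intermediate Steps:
V(U) = -3/8 + U
N(A, M) = 9 + 4*A*M (N(A, M) = 9 + (A + A)*(M + M) = 9 + (2*A)*(2*M) = 9 + 4*A*M)
h(k) = -k + k*(12 + 4*k*(-5 + k)) (h(k) = k*(3 + (9 + 4*(k - 1*5)*k)) - k = k*(3 + (9 + 4*(k - 5)*k)) - k = k*(3 + (9 + 4*(-5 + k)*k)) - k = k*(3 + (9 + 4*k*(-5 + k))) - k = k*(12 + 4*k*(-5 + k)) - k = -k + k*(12 + 4*k*(-5 + k)))
√(-183 + h(-3 - V(1))) = √(-183 + (-3 - (-3/8 + 1))*(11 + 4*(-3 - (-3/8 + 1))*(-5 + (-3 - (-3/8 + 1))))) = √(-183 + (-3 - 1*5/8)*(11 + 4*(-3 - 1*5/8)*(-5 + (-3 - 1*5/8)))) = √(-183 + (-3 - 5/8)*(11 + 4*(-3 - 5/8)*(-5 + (-3 - 5/8)))) = √(-183 - 29*(11 + 4*(-29/8)*(-5 - 29/8))/8) = √(-183 - 29*(11 + 4*(-29/8)*(-69/8))/8) = √(-183 - 29*(11 + 2001/16)/8) = √(-183 - 29/8*2177/16) = √(-183 - 63133/128) = √(-86557/128) = I*√173114/16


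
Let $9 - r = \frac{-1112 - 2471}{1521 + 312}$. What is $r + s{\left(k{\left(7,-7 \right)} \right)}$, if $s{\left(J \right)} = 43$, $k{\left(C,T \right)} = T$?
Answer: $\frac{98899}{1833} \approx 53.955$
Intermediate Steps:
$r = \frac{20080}{1833}$ ($r = 9 - \frac{-1112 - 2471}{1521 + 312} = 9 - - \frac{3583}{1833} = 9 + \frac{3583}{1833} = \frac{20080}{1833} \approx 10.955$)
$r + s{\left(k{\left(7,-7 \right)} \right)} = \frac{20080}{1833} + 43 = \frac{98899}{1833}$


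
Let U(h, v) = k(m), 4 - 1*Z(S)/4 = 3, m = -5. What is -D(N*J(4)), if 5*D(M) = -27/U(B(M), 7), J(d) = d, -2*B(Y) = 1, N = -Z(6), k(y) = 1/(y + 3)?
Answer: -54/5 ≈ -10.800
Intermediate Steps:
Z(S) = 4 (Z(S) = 16 - 4*3 = 16 - 12 = 4)
k(y) = 1/(3 + y)
N = -4 (N = -1*4 = -4)
B(Y) = -½ (B(Y) = -½*1 = -½)
U(h, v) = -½ (U(h, v) = 1/(3 - 5) = 1/(-2) = -½)
D(M) = 54/5 (D(M) = (-27/(-½))/5 = (-27*(-2))/5 = (⅕)*54 = 54/5)
-D(N*J(4)) = -1*54/5 = -54/5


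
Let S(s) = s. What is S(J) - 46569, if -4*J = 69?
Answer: -186345/4 ≈ -46586.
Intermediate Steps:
J = -69/4 (J = -1/4*69 = -69/4 ≈ -17.250)
S(J) - 46569 = -69/4 - 46569 = -186345/4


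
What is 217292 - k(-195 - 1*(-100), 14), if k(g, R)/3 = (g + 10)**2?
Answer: 195617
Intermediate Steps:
k(g, R) = 3*(10 + g)**2 (k(g, R) = 3*(g + 10)**2 = 3*(10 + g)**2)
217292 - k(-195 - 1*(-100), 14) = 217292 - 3*(10 + (-195 - 1*(-100)))**2 = 217292 - 3*(10 + (-195 + 100))**2 = 217292 - 3*(10 - 95)**2 = 217292 - 3*(-85)**2 = 217292 - 3*7225 = 217292 - 1*21675 = 217292 - 21675 = 195617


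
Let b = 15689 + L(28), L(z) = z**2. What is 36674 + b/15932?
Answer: 584306641/15932 ≈ 36675.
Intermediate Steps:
b = 16473 (b = 15689 + 28**2 = 15689 + 784 = 16473)
36674 + b/15932 = 36674 + 16473/15932 = 584306641/15932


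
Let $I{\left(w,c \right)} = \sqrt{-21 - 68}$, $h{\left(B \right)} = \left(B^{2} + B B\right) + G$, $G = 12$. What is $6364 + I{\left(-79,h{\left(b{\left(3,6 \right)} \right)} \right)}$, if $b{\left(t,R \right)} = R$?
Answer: $6364 + i \sqrt{89} \approx 6364.0 + 9.434 i$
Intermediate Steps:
$h{\left(B \right)} = 12 + 2 B^{2}$ ($h{\left(B \right)} = \left(B^{2} + B B\right) + 12 = \left(B^{2} + B^{2}\right) + 12 = 2 B^{2} + 12 = 12 + 2 B^{2}$)
$I{\left(w,c \right)} = i \sqrt{89}$ ($I{\left(w,c \right)} = \sqrt{-89} = i \sqrt{89}$)
$6364 + I{\left(-79,h{\left(b{\left(3,6 \right)} \right)} \right)} = 6364 + i \sqrt{89}$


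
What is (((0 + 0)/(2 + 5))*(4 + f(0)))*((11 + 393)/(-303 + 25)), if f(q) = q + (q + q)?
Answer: 0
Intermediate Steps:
f(q) = 3*q (f(q) = q + 2*q = 3*q)
(((0 + 0)/(2 + 5))*(4 + f(0)))*((11 + 393)/(-303 + 25)) = (((0 + 0)/(2 + 5))*(4 + 3*0))*((11 + 393)/(-303 + 25)) = ((0/7)*(4 + 0))*(404/(-278)) = ((0*(⅐))*4)*(404*(-1/278)) = (0*4)*(-202/139) = 0*(-202/139) = 0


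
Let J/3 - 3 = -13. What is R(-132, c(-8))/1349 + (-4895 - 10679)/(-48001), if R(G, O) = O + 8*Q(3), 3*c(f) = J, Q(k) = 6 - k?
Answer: 21681340/64753349 ≈ 0.33483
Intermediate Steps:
J = -30 (J = 9 + 3*(-13) = 9 - 39 = -30)
c(f) = -10 (c(f) = (⅓)*(-30) = -10)
R(G, O) = 24 + O (R(G, O) = O + 8*(6 - 1*3) = O + 8*(6 - 3) = O + 8*3 = O + 24 = 24 + O)
R(-132, c(-8))/1349 + (-4895 - 10679)/(-48001) = (24 - 10)/1349 + (-4895 - 10679)/(-48001) = 14*(1/1349) - 15574*(-1/48001) = 14/1349 + 15574/48001 = 21681340/64753349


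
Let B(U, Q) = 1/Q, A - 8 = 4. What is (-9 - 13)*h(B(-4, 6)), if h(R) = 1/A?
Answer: -11/6 ≈ -1.8333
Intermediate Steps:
A = 12 (A = 8 + 4 = 12)
B(U, Q) = 1/Q
h(R) = 1/12
(-9 - 13)*h(B(-4, 6)) = (-9 - 13)*(1/12) = -22*1/12 = -11/6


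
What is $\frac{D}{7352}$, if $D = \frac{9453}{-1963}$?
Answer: $- \frac{9453}{14431976} \approx -0.000655$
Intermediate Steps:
$D = - \frac{9453}{1963}$ ($D = 9453 \left(- \frac{1}{1963}\right) = - \frac{9453}{1963} \approx -4.8156$)
$\frac{D}{7352} = - \frac{9453}{1963 \cdot 7352} = \left(- \frac{9453}{1963}\right) \frac{1}{7352} = - \frac{9453}{14431976}$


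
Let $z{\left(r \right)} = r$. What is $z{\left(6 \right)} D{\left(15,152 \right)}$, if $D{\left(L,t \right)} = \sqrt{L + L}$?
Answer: $6 \sqrt{30} \approx 32.863$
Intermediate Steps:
$D{\left(L,t \right)} = \sqrt{2} \sqrt{L}$ ($D{\left(L,t \right)} = \sqrt{2 L} = \sqrt{2} \sqrt{L}$)
$z{\left(6 \right)} D{\left(15,152 \right)} = 6 \sqrt{2} \sqrt{15} = 6 \sqrt{30}$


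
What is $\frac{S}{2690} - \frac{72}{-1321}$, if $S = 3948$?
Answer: $\frac{2704494}{1776745} \approx 1.5222$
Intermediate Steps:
$\frac{S}{2690} - \frac{72}{-1321} = \frac{3948}{2690} - \frac{72}{-1321} = 3948 \cdot \frac{1}{2690} - - \frac{72}{1321} = \frac{1974}{1345} + \frac{72}{1321} = \frac{2704494}{1776745}$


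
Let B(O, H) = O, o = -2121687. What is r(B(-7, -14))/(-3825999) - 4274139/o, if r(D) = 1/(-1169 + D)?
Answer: 712257533814749/353565373044744 ≈ 2.0145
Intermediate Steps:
r(B(-7, -14))/(-3825999) - 4274139/o = 1/(-1169 - 7*(-3825999)) - 4274139/(-2121687) = -1/3825999/(-1176) - 4274139*(-1/2121687) = -1/1176*(-1/3825999) + 1424713/707229 = 1/4499374824 + 1424713/707229 = 712257533814749/353565373044744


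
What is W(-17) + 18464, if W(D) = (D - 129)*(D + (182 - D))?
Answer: -8108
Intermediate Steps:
W(D) = -23478 + 182*D (W(D) = (-129 + D)*182 = -23478 + 182*D)
W(-17) + 18464 = (-23478 + 182*(-17)) + 18464 = (-23478 - 3094) + 18464 = -26572 + 18464 = -8108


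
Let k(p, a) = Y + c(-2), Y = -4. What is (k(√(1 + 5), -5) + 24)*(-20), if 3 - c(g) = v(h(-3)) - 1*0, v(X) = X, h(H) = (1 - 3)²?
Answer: -380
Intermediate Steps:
h(H) = 4 (h(H) = (-2)² = 4)
c(g) = -1 (c(g) = 3 - (4 - 1*0) = 3 - (4 + 0) = 3 - 1*4 = 3 - 4 = -1)
k(p, a) = -5 (k(p, a) = -4 - 1 = -5)
(k(√(1 + 5), -5) + 24)*(-20) = (-5 + 24)*(-20) = 19*(-20) = -380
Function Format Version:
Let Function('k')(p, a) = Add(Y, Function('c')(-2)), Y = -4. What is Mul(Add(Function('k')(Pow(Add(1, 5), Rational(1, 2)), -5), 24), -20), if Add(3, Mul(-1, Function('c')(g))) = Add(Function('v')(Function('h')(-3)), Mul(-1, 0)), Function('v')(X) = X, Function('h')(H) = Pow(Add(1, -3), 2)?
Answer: -380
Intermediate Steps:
Function('h')(H) = 4 (Function('h')(H) = Pow(-2, 2) = 4)
Function('c')(g) = -1 (Function('c')(g) = Add(3, Mul(-1, Add(4, Mul(-1, 0)))) = Add(3, Mul(-1, Add(4, 0))) = Add(3, Mul(-1, 4)) = Add(3, -4) = -1)
Function('k')(p, a) = -5 (Function('k')(p, a) = Add(-4, -1) = -5)
Mul(Add(Function('k')(Pow(Add(1, 5), Rational(1, 2)), -5), 24), -20) = Mul(Add(-5, 24), -20) = Mul(19, -20) = -380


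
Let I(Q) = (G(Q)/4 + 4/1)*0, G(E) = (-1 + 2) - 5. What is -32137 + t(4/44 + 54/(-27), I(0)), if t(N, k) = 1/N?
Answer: -674888/21 ≈ -32138.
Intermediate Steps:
G(E) = -4 (G(E) = 1 - 5 = -4)
I(Q) = 0 (I(Q) = (-4/4 + 4/1)*0 = (-4*¼ + 4*1)*0 = (-1 + 4)*0 = 3*0 = 0)
-32137 + t(4/44 + 54/(-27), I(0)) = -32137 + 1/(4/44 + 54/(-27)) = -32137 + 1/(4*(1/44) + 54*(-1/27)) = -32137 + 1/(1/11 - 2) = -32137 + 1/(-21/11) = -32137 - 11/21 = -674888/21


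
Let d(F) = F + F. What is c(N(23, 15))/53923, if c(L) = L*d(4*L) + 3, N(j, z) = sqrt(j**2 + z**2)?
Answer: 6035/53923 ≈ 0.11192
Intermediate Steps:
d(F) = 2*F
c(L) = 3 + 8*L**2 (c(L) = L*(2*(4*L)) + 3 = L*(8*L) + 3 = 8*L**2 + 3 = 3 + 8*L**2)
c(N(23, 15))/53923 = (3 + 8*(sqrt(23**2 + 15**2))**2)/53923 = (3 + 8*(sqrt(529 + 225))**2)*(1/53923) = (3 + 8*(sqrt(754))**2)*(1/53923) = (3 + 8*754)*(1/53923) = (3 + 6032)*(1/53923) = 6035*(1/53923) = 6035/53923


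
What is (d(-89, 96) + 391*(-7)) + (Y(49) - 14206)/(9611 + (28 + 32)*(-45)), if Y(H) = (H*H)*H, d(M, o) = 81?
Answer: -18252173/6911 ≈ -2641.0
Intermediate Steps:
Y(H) = H**3 (Y(H) = H**2*H = H**3)
(d(-89, 96) + 391*(-7)) + (Y(49) - 14206)/(9611 + (28 + 32)*(-45)) = (81 + 391*(-7)) + (49**3 - 14206)/(9611 + (28 + 32)*(-45)) = (81 - 2737) + (117649 - 14206)/(9611 + 60*(-45)) = -2656 + 103443/(9611 - 2700) = -2656 + 103443/6911 = -18252173/6911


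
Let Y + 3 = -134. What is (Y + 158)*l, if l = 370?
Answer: 7770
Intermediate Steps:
Y = -137 (Y = -3 - 134 = -137)
(Y + 158)*l = (-137 + 158)*370 = 21*370 = 7770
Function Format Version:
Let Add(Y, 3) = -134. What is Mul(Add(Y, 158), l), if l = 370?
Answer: 7770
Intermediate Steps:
Y = -137 (Y = Add(-3, -134) = -137)
Mul(Add(Y, 158), l) = Mul(Add(-137, 158), 370) = Mul(21, 370) = 7770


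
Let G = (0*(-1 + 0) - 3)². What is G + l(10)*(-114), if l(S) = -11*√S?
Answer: 9 + 1254*√10 ≈ 3974.5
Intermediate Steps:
G = 9 (G = (0*(-1) - 3)² = (0 - 3)² = (-3)² = 9)
G + l(10)*(-114) = 9 - 11*√10*(-114) = 9 + 1254*√10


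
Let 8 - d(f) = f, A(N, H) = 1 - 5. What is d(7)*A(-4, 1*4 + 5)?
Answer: -4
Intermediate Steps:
A(N, H) = -4
d(f) = 8 - f
d(7)*A(-4, 1*4 + 5) = (8 - 1*7)*(-4) = (8 - 7)*(-4) = 1*(-4) = -4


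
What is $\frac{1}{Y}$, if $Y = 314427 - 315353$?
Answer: $- \frac{1}{926} \approx -0.0010799$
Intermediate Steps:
$Y = -926$
$\frac{1}{Y} = \frac{1}{-926} = - \frac{1}{926}$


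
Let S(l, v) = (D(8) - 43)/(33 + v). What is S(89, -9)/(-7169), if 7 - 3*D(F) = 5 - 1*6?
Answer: 121/516168 ≈ 0.00023442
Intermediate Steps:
D(F) = 8/3 (D(F) = 7/3 - (5 - 1*6)/3 = 7/3 - (5 - 6)/3 = 7/3 - ⅓*(-1) = 7/3 + ⅓ = 8/3)
S(l, v) = -121/(3*(33 + v)) (S(l, v) = (8/3 - 43)/(33 + v) = -121/(3*(33 + v)))
S(89, -9)/(-7169) = -121/(99 + 3*(-9))/(-7169) = -121/(99 - 27)*(-1/7169) = -121/72*(-1/7169) = 121/516168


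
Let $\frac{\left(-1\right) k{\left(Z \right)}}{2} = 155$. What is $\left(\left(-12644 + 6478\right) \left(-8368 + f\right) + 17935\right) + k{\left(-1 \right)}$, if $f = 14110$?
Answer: $-35387547$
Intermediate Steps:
$k{\left(Z \right)} = -310$ ($k{\left(Z \right)} = \left(-2\right) 155 = -310$)
$\left(\left(-12644 + 6478\right) \left(-8368 + f\right) + 17935\right) + k{\left(-1 \right)} = \left(\left(-12644 + 6478\right) \left(-8368 + 14110\right) + 17935\right) - 310 = \left(\left(-6166\right) 5742 + 17935\right) - 310 = \left(-35405172 + 17935\right) - 310 = -35387237 - 310 = -35387547$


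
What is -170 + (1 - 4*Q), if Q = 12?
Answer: -217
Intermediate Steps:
-170 + (1 - 4*Q) = -170 + (1 - 4*12) = -170 + (1 - 48) = -170 - 47 = -217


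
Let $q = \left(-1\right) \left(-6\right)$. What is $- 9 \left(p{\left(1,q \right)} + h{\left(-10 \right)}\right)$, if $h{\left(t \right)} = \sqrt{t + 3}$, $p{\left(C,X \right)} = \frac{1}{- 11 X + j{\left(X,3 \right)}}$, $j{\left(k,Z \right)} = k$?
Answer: $\frac{3}{20} - 9 i \sqrt{7} \approx 0.15 - 23.812 i$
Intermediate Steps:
$q = 6$
$p{\left(C,X \right)} = - \frac{1}{10 X}$ ($p{\left(C,X \right)} = \frac{1}{- 11 X + X} = \frac{1}{\left(-10\right) X} = - \frac{1}{10 X}$)
$h{\left(t \right)} = \sqrt{3 + t}$
$- 9 \left(p{\left(1,q \right)} + h{\left(-10 \right)}\right) = - 9 \left(- \frac{1}{10 \cdot 6} + \sqrt{3 - 10}\right) = - 9 \left(\left(- \frac{1}{10}\right) \frac{1}{6} + \sqrt{-7}\right) = - 9 \left(- \frac{1}{60} + i \sqrt{7}\right) = \frac{3}{20} - 9 i \sqrt{7}$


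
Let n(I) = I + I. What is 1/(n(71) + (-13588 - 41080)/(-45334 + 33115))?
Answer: 12219/1789766 ≈ 0.0068271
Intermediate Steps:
n(I) = 2*I
1/(n(71) + (-13588 - 41080)/(-45334 + 33115)) = 1/(2*71 + (-13588 - 41080)/(-45334 + 33115)) = 1/(142 - 54668/(-12219)) = 1/(142 - 54668*(-1/12219)) = 1/(142 + 54668/12219) = 1/(1789766/12219) = 12219/1789766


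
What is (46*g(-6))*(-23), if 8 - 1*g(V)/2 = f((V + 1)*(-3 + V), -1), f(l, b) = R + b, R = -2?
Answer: -23276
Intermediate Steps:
f(l, b) = -2 + b
g(V) = 22 (g(V) = 16 - 2*(-2 - 1) = 16 - 2*(-3) = 16 + 6 = 22)
(46*g(-6))*(-23) = (46*22)*(-23) = 1012*(-23) = -23276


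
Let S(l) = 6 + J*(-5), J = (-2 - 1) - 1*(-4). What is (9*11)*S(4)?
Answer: 99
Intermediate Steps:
J = 1 (J = -3 + 4 = 1)
S(l) = 1 (S(l) = 6 + 1*(-5) = 6 - 5 = 1)
(9*11)*S(4) = (9*11)*1 = 99*1 = 99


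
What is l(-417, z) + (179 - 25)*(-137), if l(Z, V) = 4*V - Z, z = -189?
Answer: -21437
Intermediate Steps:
l(Z, V) = -Z + 4*V
l(-417, z) + (179 - 25)*(-137) = (-1*(-417) + 4*(-189)) + (179 - 25)*(-137) = (417 - 756) + 154*(-137) = -339 - 21098 = -21437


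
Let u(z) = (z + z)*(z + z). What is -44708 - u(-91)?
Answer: -77832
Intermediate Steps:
u(z) = 4*z² (u(z) = (2*z)*(2*z) = 4*z²)
-44708 - u(-91) = -44708 - 4*(-91)² = -44708 - 4*8281 = -44708 - 1*33124 = -44708 - 33124 = -77832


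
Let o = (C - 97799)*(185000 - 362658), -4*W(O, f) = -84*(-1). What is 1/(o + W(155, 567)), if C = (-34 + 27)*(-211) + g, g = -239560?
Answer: 1/59672124335 ≈ 1.6758e-11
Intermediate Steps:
W(O, f) = -21 (W(O, f) = -(-21)*(-1) = -1/4*84 = -21)
C = -238083 (C = (-34 + 27)*(-211) - 239560 = -7*(-211) - 239560 = 1477 - 239560 = -238083)
o = 59672124356 (o = (-238083 - 97799)*(185000 - 362658) = -335882*(-177658) = 59672124356)
1/(o + W(155, 567)) = 1/(59672124356 - 21) = 1/59672124335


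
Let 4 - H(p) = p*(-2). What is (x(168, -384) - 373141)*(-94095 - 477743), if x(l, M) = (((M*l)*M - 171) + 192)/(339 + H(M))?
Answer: 104850816964252/425 ≈ 2.4671e+11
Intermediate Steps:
H(p) = 4 + 2*p (H(p) = 4 - p*(-2) = 4 - (-2)*p = 4 + 2*p)
x(l, M) = (21 + l*M**2)/(343 + 2*M) (x(l, M) = (((M*l)*M - 171) + 192)/(339 + (4 + 2*M)) = ((l*M**2 - 171) + 192)/(343 + 2*M) = ((-171 + l*M**2) + 192)/(343 + 2*M) = (21 + l*M**2)/(343 + 2*M))
(x(168, -384) - 373141)*(-94095 - 477743) = ((21 + 168*(-384)**2)/(343 + 2*(-384)) - 373141)*(-94095 - 477743) = ((21 + 168*147456)/(343 - 768) - 373141)*(-571838) = ((21 + 24772608)/(-425) - 373141)*(-571838) = (-1/425*24772629 - 373141)*(-571838) = (-24772629/425 - 373141)*(-571838) = -183357554/425*(-571838) = 104850816964252/425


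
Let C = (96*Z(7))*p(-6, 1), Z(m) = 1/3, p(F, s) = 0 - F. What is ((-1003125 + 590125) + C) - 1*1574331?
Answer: -1987139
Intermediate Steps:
p(F, s) = -F
Z(m) = ⅓
C = 192 (C = (96*(⅓))*(-1*(-6)) = 32*6 = 192)
((-1003125 + 590125) + C) - 1*1574331 = ((-1003125 + 590125) + 192) - 1*1574331 = (-413000 + 192) - 1574331 = -412808 - 1574331 = -1987139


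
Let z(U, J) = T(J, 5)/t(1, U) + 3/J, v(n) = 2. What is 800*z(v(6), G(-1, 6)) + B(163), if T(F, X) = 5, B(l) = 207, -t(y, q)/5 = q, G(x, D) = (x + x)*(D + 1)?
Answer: -2551/7 ≈ -364.43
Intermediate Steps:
G(x, D) = 2*x*(1 + D) (G(x, D) = (2*x)*(1 + D) = 2*x*(1 + D))
t(y, q) = -5*q
z(U, J) = -1/U + 3/J (z(U, J) = 5/((-5*U)) + 3/J = 5*(-1/(5*U)) + 3/J = -1/U + 3/J)
800*z(v(6), G(-1, 6)) + B(163) = 800*(-1/2 + 3/((2*(-1)*(1 + 6)))) + 207 = 800*(-1*½ + 3/((2*(-1)*7))) + 207 = 800*(-½ + 3/(-14)) + 207 = 800*(-½ + 3*(-1/14)) + 207 = 800*(-½ - 3/14) + 207 = 800*(-5/7) + 207 = -4000/7 + 207 = -2551/7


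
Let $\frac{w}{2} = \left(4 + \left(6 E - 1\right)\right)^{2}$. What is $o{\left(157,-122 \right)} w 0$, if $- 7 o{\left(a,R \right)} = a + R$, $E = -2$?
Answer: $0$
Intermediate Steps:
$o{\left(a,R \right)} = - \frac{R}{7} - \frac{a}{7}$ ($o{\left(a,R \right)} = - \frac{a + R}{7} = - \frac{R + a}{7} = - \frac{R}{7} - \frac{a}{7}$)
$w = 162$ ($w = 2 \left(4 + \left(6 \left(-2\right) - 1\right)\right)^{2} = 2 \left(4 - 13\right)^{2} = 2 \left(-9\right)^{2} = 2 \cdot 81 = 162$)
$o{\left(157,-122 \right)} w 0 = \left(\left(- \frac{1}{7}\right) \left(-122\right) - \frac{157}{7}\right) 162 \cdot 0 = \left(\frac{122}{7} - \frac{157}{7}\right) 0 = \left(-5\right) 0 = 0$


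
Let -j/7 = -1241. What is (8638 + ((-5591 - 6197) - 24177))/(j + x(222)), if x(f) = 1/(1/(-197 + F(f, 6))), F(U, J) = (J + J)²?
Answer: -9109/2878 ≈ -3.1650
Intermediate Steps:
j = 8687 (j = -7*(-1241) = 8687)
F(U, J) = 4*J² (F(U, J) = (2*J)² = 4*J²)
x(f) = -53 (x(f) = 1/(1/(-197 + 4*6²)) = 1/(1/(-197 + 4*36)) = 1/(1/(-197 + 144)) = 1/(1/(-53)) = 1/(-1/53) = -53)
(8638 + ((-5591 - 6197) - 24177))/(j + x(222)) = (8638 + ((-5591 - 6197) - 24177))/(8687 - 53) = (8638 + (-11788 - 24177))/8634 = (8638 - 35965)*(1/8634) = -27327*1/8634 = -9109/2878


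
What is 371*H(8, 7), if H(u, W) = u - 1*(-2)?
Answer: 3710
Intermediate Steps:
H(u, W) = 2 + u (H(u, W) = u + 2 = 2 + u)
371*H(8, 7) = 371*(2 + 8) = 371*10 = 3710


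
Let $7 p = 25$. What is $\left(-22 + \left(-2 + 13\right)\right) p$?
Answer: $- \frac{275}{7} \approx -39.286$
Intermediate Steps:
$p = \frac{25}{7}$ ($p = \frac{1}{7} \cdot 25 = \frac{25}{7} \approx 3.5714$)
$\left(-22 + \left(-2 + 13\right)\right) p = \left(-22 + \left(-2 + 13\right)\right) \frac{25}{7} = \left(-22 + 11\right) \frac{25}{7} = \left(-11\right) \frac{25}{7} = - \frac{275}{7}$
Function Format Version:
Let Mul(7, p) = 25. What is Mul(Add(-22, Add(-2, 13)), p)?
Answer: Rational(-275, 7) ≈ -39.286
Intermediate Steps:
p = Rational(25, 7) (p = Mul(Rational(1, 7), 25) = Rational(25, 7) ≈ 3.5714)
Mul(Add(-22, Add(-2, 13)), p) = Mul(Add(-22, Add(-2, 13)), Rational(25, 7)) = Mul(Add(-22, 11), Rational(25, 7)) = Mul(-11, Rational(25, 7)) = Rational(-275, 7)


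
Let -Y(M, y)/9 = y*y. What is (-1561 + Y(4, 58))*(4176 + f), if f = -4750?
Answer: 18274438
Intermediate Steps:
Y(M, y) = -9*y**2 (Y(M, y) = -9*y*y = -9*y**2)
(-1561 + Y(4, 58))*(4176 + f) = (-1561 - 9*58**2)*(4176 - 4750) = (-1561 - 9*3364)*(-574) = (-1561 - 30276)*(-574) = -31837*(-574) = 18274438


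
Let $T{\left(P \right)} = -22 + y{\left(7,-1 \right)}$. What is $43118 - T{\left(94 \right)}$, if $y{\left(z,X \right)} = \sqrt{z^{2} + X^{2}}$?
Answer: $43140 - 5 \sqrt{2} \approx 43133.0$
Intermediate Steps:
$y{\left(z,X \right)} = \sqrt{X^{2} + z^{2}}$
$T{\left(P \right)} = -22 + 5 \sqrt{2}$ ($T{\left(P \right)} = -22 + \sqrt{\left(-1\right)^{2} + 7^{2}} = -22 + \sqrt{1 + 49} = -22 + \sqrt{50} = -22 + 5 \sqrt{2}$)
$43118 - T{\left(94 \right)} = 43118 - \left(-22 + 5 \sqrt{2}\right) = 43118 + \left(22 - 5 \sqrt{2}\right) = 43140 - 5 \sqrt{2}$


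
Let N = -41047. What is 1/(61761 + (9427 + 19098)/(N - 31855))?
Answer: 72902/4502471897 ≈ 1.6192e-5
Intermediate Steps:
1/(61761 + (9427 + 19098)/(N - 31855)) = 1/(61761 + (9427 + 19098)/(-41047 - 31855)) = 1/(61761 + 28525/(-72902)) = 1/(61761 + 28525*(-1/72902)) = 1/(61761 - 28525/72902) = 1/(4502471897/72902) = 72902/4502471897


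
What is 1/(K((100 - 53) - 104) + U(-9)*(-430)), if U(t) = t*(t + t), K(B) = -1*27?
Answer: -1/69687 ≈ -1.4350e-5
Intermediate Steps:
K(B) = -27
U(t) = 2*t² (U(t) = t*(2*t) = 2*t²)
1/(K((100 - 53) - 104) + U(-9)*(-430)) = 1/(-27 + (2*(-9)²)*(-430)) = 1/(-27 + (2*81)*(-430)) = 1/(-27 + 162*(-430)) = 1/(-27 - 69660) = 1/(-69687) = -1/69687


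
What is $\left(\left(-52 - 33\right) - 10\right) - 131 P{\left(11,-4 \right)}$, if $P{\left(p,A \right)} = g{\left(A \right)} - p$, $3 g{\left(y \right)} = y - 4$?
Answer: $\frac{5086}{3} \approx 1695.3$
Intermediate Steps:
$g{\left(y \right)} = - \frac{4}{3} + \frac{y}{3}$ ($g{\left(y \right)} = \frac{y - 4}{3} = \frac{-4 + y}{3} = - \frac{4}{3} + \frac{y}{3}$)
$P{\left(p,A \right)} = - \frac{4}{3} - p + \frac{A}{3}$ ($P{\left(p,A \right)} = \left(- \frac{4}{3} + \frac{A}{3}\right) - p = - \frac{4}{3} - p + \frac{A}{3}$)
$\left(\left(-52 - 33\right) - 10\right) - 131 P{\left(11,-4 \right)} = \left(\left(-52 - 33\right) - 10\right) - 131 \left(- \frac{4}{3} - 11 + \frac{1}{3} \left(-4\right)\right) = \left(-85 - 10\right) - 131 \left(- \frac{4}{3} - 11 - \frac{4}{3}\right) = -95 - - \frac{5371}{3} = -95 + \frac{5371}{3} = \frac{5086}{3}$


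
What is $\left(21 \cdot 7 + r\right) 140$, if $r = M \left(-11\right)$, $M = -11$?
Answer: $37520$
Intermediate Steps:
$r = 121$ ($r = \left(-11\right) \left(-11\right) = 121$)
$\left(21 \cdot 7 + r\right) 140 = \left(21 \cdot 7 + 121\right) 140 = \left(147 + 121\right) 140 = 268 \cdot 140 = 37520$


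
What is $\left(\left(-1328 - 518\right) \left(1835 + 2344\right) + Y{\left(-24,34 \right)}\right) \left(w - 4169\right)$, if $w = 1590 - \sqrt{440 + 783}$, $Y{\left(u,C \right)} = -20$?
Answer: $19895576866 + 7714454 \sqrt{1223} \approx 2.0165 \cdot 10^{10}$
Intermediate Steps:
$w = 1590 - \sqrt{1223} \approx 1555.0$
$\left(\left(-1328 - 518\right) \left(1835 + 2344\right) + Y{\left(-24,34 \right)}\right) \left(w - 4169\right) = \left(\left(-1328 - 518\right) \left(1835 + 2344\right) - 20\right) \left(\left(1590 - \sqrt{1223}\right) - 4169\right) = \left(\left(-1846\right) 4179 - 20\right) \left(-2579 - \sqrt{1223}\right) = \left(-7714434 - 20\right) \left(-2579 - \sqrt{1223}\right) = - 7714454 \left(-2579 - \sqrt{1223}\right) = 19895576866 + 7714454 \sqrt{1223}$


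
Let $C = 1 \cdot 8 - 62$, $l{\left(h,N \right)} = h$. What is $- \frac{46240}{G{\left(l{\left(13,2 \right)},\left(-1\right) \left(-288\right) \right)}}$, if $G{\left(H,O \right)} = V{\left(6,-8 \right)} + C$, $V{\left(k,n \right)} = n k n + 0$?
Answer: $- \frac{4624}{33} \approx -140.12$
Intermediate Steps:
$V{\left(k,n \right)} = k n^{2}$ ($V{\left(k,n \right)} = k n n + 0 = k n^{2} + 0 = k n^{2}$)
$C = -54$ ($C = 8 - 62 = -54$)
$G{\left(H,O \right)} = 330$ ($G{\left(H,O \right)} = 6 \left(-8\right)^{2} - 54 = 6 \cdot 64 - 54 = 384 - 54 = 330$)
$- \frac{46240}{G{\left(l{\left(13,2 \right)},\left(-1\right) \left(-288\right) \right)}} = - \frac{46240}{330} = \left(-46240\right) \frac{1}{330} = - \frac{4624}{33}$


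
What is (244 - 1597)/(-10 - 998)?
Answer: 451/336 ≈ 1.3423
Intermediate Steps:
(244 - 1597)/(-10 - 998) = -1353/(-1008) = -1353*(-1/1008) = 451/336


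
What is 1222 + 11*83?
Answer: 2135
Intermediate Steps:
1222 + 11*83 = 1222 + 913 = 2135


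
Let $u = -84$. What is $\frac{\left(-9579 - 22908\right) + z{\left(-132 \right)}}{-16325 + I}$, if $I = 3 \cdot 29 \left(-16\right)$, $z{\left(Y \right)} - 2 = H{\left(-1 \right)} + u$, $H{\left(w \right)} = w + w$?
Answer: $\frac{4653}{2531} \approx 1.8384$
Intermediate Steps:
$H{\left(w \right)} = 2 w$
$z{\left(Y \right)} = -84$ ($z{\left(Y \right)} = 2 + \left(2 \left(-1\right) - 84\right) = 2 - 86 = -84$)
$I = -1392$ ($I = 87 \left(-16\right) = -1392$)
$\frac{\left(-9579 - 22908\right) + z{\left(-132 \right)}}{-16325 + I} = \frac{\left(-9579 - 22908\right) - 84}{-16325 - 1392} = \frac{-32487 - 84}{-17717} = \left(-32571\right) \left(- \frac{1}{17717}\right) = \frac{4653}{2531}$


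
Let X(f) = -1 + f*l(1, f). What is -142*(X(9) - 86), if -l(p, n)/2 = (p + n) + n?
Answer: 60918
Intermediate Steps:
l(p, n) = -4*n - 2*p (l(p, n) = -2*((p + n) + n) = -2*((n + p) + n) = -2*(p + 2*n) = -4*n - 2*p)
X(f) = -1 + f*(-2 - 4*f) (X(f) = -1 + f*(-4*f - 2*1) = -1 + f*(-4*f - 2) = -1 + f*(-2 - 4*f))
-142*(X(9) - 86) = -142*((-1 - 2*9*(1 + 2*9)) - 86) = -142*((-1 - 2*9*(1 + 18)) - 86) = -142*((-1 - 2*9*19) - 86) = -142*((-1 - 342) - 86) = -142*(-343 - 86) = -142*(-429) = 60918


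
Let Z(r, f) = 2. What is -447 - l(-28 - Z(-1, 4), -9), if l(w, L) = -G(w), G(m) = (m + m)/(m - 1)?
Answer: -13797/31 ≈ -445.06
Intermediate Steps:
G(m) = 2*m/(-1 + m) (G(m) = (2*m)/(-1 + m) = 2*m/(-1 + m))
l(w, L) = -2*w/(-1 + w)
-447 - l(-28 - Z(-1, 4), -9) = -447 - (-2)*(-28 - 1*2)/(-1 + (-28 - 1*2)) = -447 - (-2)*(-28 - 2)/(-1 + (-28 - 2)) = -447 - (-2)*(-30)/(-1 - 30) = -447 - (-2)*(-30)/(-31) = -447 - (-2)*(-30)*(-1)/31 = -447 - 1*(-60/31) = -447 + 60/31 = -13797/31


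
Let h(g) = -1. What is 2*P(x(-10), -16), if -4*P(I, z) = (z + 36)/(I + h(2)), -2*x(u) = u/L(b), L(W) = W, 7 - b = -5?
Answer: 120/7 ≈ 17.143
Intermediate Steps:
b = 12 (b = 7 - 1*(-5) = 7 + 5 = 12)
x(u) = -u/24 (x(u) = -u/(2*12) = -u/24)
P(I, z) = -(36 + z)/(4*(-1 + I)) (P(I, z) = -(z + 36)/(4*(I - 1)) = -(36 + z)/(4*(-1 + I)))
2*P(x(-10), -16) = 2*((-36 - 1*(-16))/(4*(-1 - 1/24*(-10)))) = 2*((-36 + 16)/(4*(-1 + 5/12))) = 2*((¼)*(-20)/(-7/12)) = 2*((¼)*(-12/7)*(-20)) = 2*(60/7) = 120/7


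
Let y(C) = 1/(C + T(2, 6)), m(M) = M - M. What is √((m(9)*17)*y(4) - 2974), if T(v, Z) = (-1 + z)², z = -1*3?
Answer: I*√2974 ≈ 54.534*I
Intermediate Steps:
z = -3
T(v, Z) = 16 (T(v, Z) = (-1 - 3)² = (-4)² = 16)
m(M) = 0
y(C) = 1/(16 + C) (y(C) = 1/(C + 16) = 1/(16 + C))
√((m(9)*17)*y(4) - 2974) = √((0*17)/(16 + 4) - 2974) = √(0/20 - 2974) = √(0*(1/20) - 2974) = √(0 - 2974) = √(-2974) = I*√2974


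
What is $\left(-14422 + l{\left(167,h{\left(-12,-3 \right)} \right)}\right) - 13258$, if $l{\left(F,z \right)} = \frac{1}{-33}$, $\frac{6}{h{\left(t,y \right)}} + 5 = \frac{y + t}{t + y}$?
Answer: $- \frac{913441}{33} \approx -27680.0$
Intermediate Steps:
$h{\left(t,y \right)} = - \frac{3}{2}$ ($h{\left(t,y \right)} = \frac{6}{-5 + \frac{y + t}{t + y}} = \frac{6}{-5 + \frac{t + y}{t + y}} = \frac{6}{-5 + 1} = \frac{6}{-4} = 6 \left(- \frac{1}{4}\right) = - \frac{3}{2}$)
$l{\left(F,z \right)} = - \frac{1}{33}$
$\left(-14422 + l{\left(167,h{\left(-12,-3 \right)} \right)}\right) - 13258 = \left(-14422 - \frac{1}{33}\right) - 13258 = - \frac{475927}{33} - 13258 = - \frac{913441}{33}$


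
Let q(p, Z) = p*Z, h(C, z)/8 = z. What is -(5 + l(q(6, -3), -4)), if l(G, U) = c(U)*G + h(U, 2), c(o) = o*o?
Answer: 267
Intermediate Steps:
h(C, z) = 8*z
c(o) = o**2
q(p, Z) = Z*p
l(G, U) = 16 + G*U**2 (l(G, U) = U**2*G + 8*2 = G*U**2 + 16 = 16 + G*U**2)
-(5 + l(q(6, -3), -4)) = -(5 + (16 - 3*6*(-4)**2)) = -(5 + (16 - 18*16)) = -(5 + (16 - 288)) = -(5 - 272) = -1*(-267) = 267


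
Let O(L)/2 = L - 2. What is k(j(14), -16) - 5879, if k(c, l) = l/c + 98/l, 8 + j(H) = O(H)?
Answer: -47089/8 ≈ -5886.1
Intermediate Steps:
O(L) = -4 + 2*L (O(L) = 2*(L - 2) = 2*(-2 + L) = -4 + 2*L)
j(H) = -12 + 2*H (j(H) = -8 + (-4 + 2*H) = -12 + 2*H)
k(c, l) = 98/l + l/c
k(j(14), -16) - 5879 = (98/(-16) - 16/(-12 + 2*14)) - 5879 = (98*(-1/16) - 16/(-12 + 28)) - 5879 = (-49/8 - 16/16) - 5879 = (-49/8 - 16*1/16) - 5879 = (-49/8 - 1) - 5879 = -57/8 - 5879 = -47089/8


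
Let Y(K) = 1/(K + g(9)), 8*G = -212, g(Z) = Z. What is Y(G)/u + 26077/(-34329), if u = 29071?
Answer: -26533025003/34929242565 ≈ -0.75962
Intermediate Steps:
G = -53/2 (G = (1/8)*(-212) = -53/2 ≈ -26.500)
Y(K) = 1/(9 + K) (Y(K) = 1/(K + 9) = 1/(9 + K))
Y(G)/u + 26077/(-34329) = 1/((9 - 53/2)*29071) + 26077/(-34329) = (1/29071)/(-35/2) + 26077*(-1/34329) = -2/35*1/29071 - 26077/34329 = -2/1017485 - 26077/34329 = -26533025003/34929242565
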